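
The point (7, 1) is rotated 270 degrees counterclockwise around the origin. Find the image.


Transformation: rotation about the origin
Original point: (7, 1)
Rule for 270 deg counterclockwise: (x, y) -> (y, -x)
Apply: (7, 1) -> (1, -7)
(1, -7)


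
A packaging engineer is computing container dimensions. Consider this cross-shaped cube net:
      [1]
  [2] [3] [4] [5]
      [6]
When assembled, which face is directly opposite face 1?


Net: cross layout. Take square 3 as the base (bottom).
Fold the four squares in the horizontal row up around 3: 2 -> left, 4 -> right, 5 wraps to the top.
Fold 1 and 6 up from 3: 1 -> back, 6 -> front.
Opposite pairs are therefore: (1, 6), (2, 4), (3, 5).
Face 1 is opposite face 6.
face 6


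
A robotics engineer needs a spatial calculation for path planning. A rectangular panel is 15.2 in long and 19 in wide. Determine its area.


Shape: rectangle
Length l = 15.2 in, Width w = 19 in
Formula: A = l * w
A = 15.2 * 19
A = 288.8
288.8 in^2


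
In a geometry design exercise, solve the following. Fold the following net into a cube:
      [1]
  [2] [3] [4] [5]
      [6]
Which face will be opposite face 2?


Net: cross layout. Take square 3 as the base (bottom).
Fold the four squares in the horizontal row up around 3: 2 -> left, 4 -> right, 5 wraps to the top.
Fold 1 and 6 up from 3: 1 -> back, 6 -> front.
Opposite pairs are therefore: (1, 6), (2, 4), (3, 5).
Face 2 is opposite face 4.
face 4


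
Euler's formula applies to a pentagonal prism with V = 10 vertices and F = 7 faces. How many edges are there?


Polyhedron: pentagonal prism
Euler's formula for convex polyhedra: V - E + F = 2
Given: V = 10 vertices and F = 7 faces
Solve for E:
E = V + F - 2 = 10 + 7 - 2 = 15
15 edges


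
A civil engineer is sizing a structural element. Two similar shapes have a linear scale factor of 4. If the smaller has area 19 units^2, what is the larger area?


Linear scale factor k = 4
Original area = 19 units^2
Rule: under a linear scaling by k, areas scale by k^2.
k^2 = 4^2 = 16
New area = 19 * 16
New area = 304
304 units^2


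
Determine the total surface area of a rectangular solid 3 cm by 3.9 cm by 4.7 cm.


Shape: rectangular prism
l = 3 cm, w = 3.9 cm, h = 4.7 cm
Formula: SA = 2(lw + lh + wh)
lw = 11.7, lh = 14.1, wh = 18.33
lw + lh + wh = 44.13
SA = 2 * 44.13
SA = 88.26
88.26 cm^2


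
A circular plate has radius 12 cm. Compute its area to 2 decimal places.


Shape: circle
Radius r = 12 cm
Formula: A = pi * r^2
r^2 = 12^2 = 144
A = pi * 144
A = 452.39
452.39 cm^2


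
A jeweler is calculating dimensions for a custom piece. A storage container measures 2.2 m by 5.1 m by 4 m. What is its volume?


Shape: rectangular prism
l = 2.2 m, w = 5.1 m, h = 4 m
Formula: V = l * w * h
V = 2.2 * 5.1 * 4
V = 11.22 * 4
V = 44.88
44.88 m^3


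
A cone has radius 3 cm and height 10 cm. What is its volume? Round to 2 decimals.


Shape: cone
Radius r = 3 cm, Height h = 10 cm
Formula: V = (1/3) * pi * r^2 * h
r^2 = 9
pi * r^2 * h = pi * 9 * 10 = 90 * pi
V = 90 * pi / 3
V = 94.25
94.25 cm^3


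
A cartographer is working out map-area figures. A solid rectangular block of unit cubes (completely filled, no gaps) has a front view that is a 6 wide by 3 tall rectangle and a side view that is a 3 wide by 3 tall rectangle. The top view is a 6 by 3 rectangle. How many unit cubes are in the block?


Orthographic views of a solid rectangular block:
Front view 6 x 3 -> length = 6, height = 3
Side view 3 x 3 -> width = 3, height = 3 (consistent)
Top view 6 x 3 -> confirms length = 6, width = 3
The block is 6 x 3 x 3.
Total unit cubes = 6 * 3 * 3 = 54
54 unit cubes


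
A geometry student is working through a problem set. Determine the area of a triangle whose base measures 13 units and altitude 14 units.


Shape: triangle
Base b = 13 units, Height h = 14 units
Formula: A = (1/2) * b * h
A = 0.5 * 13 * 14
A = 0.5 * 182
A = 91
91 units^2


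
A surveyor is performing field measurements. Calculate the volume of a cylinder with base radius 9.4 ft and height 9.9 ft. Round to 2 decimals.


Shape: cylinder
Radius r = 9.4 ft, Height h = 9.9 ft
Formula: V = pi * r^2 * h
r^2 = 88.36
V = pi * 88.36 * 9.9
V = 874.764 * pi
V = 2748.15
2748.15 ft^3


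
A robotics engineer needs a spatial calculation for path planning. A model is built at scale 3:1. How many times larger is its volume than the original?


Linear scale factor k = 3
Rule: under a linear scaling by k, volumes scale by k^3.
k^3 = 3 * 3 * 3
k^3 = 9 * 3
k^3 = 27
Volume scales by a factor of 27.
27 (dimensionless)


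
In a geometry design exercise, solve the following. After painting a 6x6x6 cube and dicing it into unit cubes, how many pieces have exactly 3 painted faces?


Large cube: 6 x 6 x 6, cut into unit cubes.
Cubes with 3 painted faces are at the corners. A cube always has 8 corners.
Count = 8
8 unit cubes


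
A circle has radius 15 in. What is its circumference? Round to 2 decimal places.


Shape: circle
Radius r = 15 in
Formula: C = 2 * pi * r
C = 2 * pi * 15
C = 30 * pi
C = 94.25
94.25 in


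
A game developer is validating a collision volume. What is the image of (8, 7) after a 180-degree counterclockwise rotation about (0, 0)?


Transformation: rotation about the origin
Original point: (8, 7)
Rule for 180 deg: (x, y) -> (-x, -y)
Apply: (8, 7) -> (-8, -7)
(-8, -7)


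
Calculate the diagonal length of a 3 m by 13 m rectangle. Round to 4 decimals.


Shape: rectangle (diagonal via Pythagoras)
Sides: 3 m and 13 m
Formula: d = sqrt(l^2 + w^2)
l^2 = 9, w^2 = 169
l^2 + w^2 = 178
d = sqrt(178)
d = 13.3417
13.3417 m


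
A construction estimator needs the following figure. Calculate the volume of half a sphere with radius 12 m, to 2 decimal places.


Shape: hemisphere (half of a sphere)
Radius r = 12 m
Formula: V = (1/2) * (4/3) * pi * r^3 = (2/3) * pi * r^3
r^3 = 1728
(2/3) * 1728 = 1152
V = 1152 * pi
V = 3619.11
3619.11 m^3


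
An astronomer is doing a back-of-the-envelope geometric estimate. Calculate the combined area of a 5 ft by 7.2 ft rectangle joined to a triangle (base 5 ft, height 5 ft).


Composite shape: rectangle + triangle
Rectangle area = 5 * 7.2 = 36
Triangle area = 0.5 * 5 * 5 = 12.5
Total = 36 + 12.5
Total = 48.5
48.5 ft^2


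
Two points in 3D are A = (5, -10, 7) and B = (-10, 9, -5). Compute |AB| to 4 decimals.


3D distance between two points
P1 = (5, -10, 7), P2 = (-10, 9, -5)
Formula: d = sqrt((x2-x1)^2 + (y2-y1)^2 + (z2-z1)^2)
dx = -10 - 5 = -15
dy = 9 - -10 = 19
dz = -5 - 7 = -12
dx^2 + dy^2 + dz^2 = 225 + 361 + 144 = 730
d = sqrt(730)
d = 27.0185
27.0185 units


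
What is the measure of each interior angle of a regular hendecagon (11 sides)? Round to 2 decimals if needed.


Shape: regular hendecagon (11 sides)
Formula: interior angle = (n - 2) * 180 / n
(n - 2) = 9
(n - 2) * 180 = 1620
angle = 1620 / 11
angle = 147.27
147.27 degrees


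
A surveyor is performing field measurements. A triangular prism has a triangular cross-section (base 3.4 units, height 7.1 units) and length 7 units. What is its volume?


Shape: triangular prism
Triangle base = 3.4 units, triangle height = 7.1 units, prism length L = 7 units
Formula: V = (1/2 * b * h_tri) * L
Cross-section area = 0.5 * 3.4 * 7.1 = 12.07
V = 12.07 * 7
V = 84.49
84.49 units^3


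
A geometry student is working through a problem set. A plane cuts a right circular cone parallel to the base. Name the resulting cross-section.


Solid: right circular cone
Cutting plane: parallel to the base
Visualize the intersection of the plane with the solid's surface.
The boundary of the cut region is a circle.
circle


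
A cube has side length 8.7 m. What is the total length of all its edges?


Shape: cube
Side s = 8.7 m
A cube has 12 edges, all equal.
Formula: total edge length = 12 * s
Total = 12 * 8.7
Total = 104.4
104.4 m


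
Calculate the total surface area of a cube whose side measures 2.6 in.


Shape: cube
Side s = 2.6 in
A cube has 6 square faces.
Formula: SA = 6 * s^2
s^2 = 6.76
SA = 6 * 6.76
SA = 40.56
40.56 in^2


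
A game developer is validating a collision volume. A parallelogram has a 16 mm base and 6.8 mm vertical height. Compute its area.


Shape: parallelogram
Base b = 16 mm, Height h = 6.8 mm
Formula: A = b * h
A = 16 * 6.8
A = 108.8
108.8 mm^2


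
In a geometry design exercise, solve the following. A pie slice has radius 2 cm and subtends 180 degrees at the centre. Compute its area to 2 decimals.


Shape: circular sector
Radius r = 2 cm, Angle = 180 degrees
Formula: A = (angle/360) * pi * r^2
r^2 = 4
Fraction of circle = 180/360
A = (180/360) * pi * 4
A = 2 * pi
A = 6.28
6.28 cm^2


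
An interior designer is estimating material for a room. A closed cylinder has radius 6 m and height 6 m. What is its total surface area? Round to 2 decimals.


Shape: closed cylinder
Radius r = 6 m, Height h = 6 m
Formula: SA = 2*pi*r^2 + 2*pi*r*h = 2*pi*r*(r + h)
r + h = 12
2 * r * (r + h) = 2 * 6 * 12 = 144
SA = 144 * pi
SA = 452.39
452.39 m^2


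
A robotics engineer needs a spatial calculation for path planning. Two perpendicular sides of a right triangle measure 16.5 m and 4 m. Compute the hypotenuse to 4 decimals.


Shape: right triangle
Legs a = 16.5 m, b = 4 m
Formula: c = sqrt(a^2 + b^2)
a^2 = 272.25, b^2 = 16
a^2 + b^2 = 288.25
c = sqrt(288.25)
c = 16.9779
16.9779 m


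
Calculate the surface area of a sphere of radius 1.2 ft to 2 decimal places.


Shape: sphere
Radius r = 1.2 ft
Formula: SA = 4 * pi * r^2
r^2 = 1.44
SA = 4 * pi * 1.44
SA = 5.76 * pi
SA = 18.1
18.1 ft^2


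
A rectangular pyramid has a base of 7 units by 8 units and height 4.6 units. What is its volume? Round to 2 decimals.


Shape: rectangular pyramid
Base: 7 units x 8 units, Height h = 4.6 units
Formula: V = (1/3) * base_area * h
base_area = 7 * 8 = 56
base_area * h = 56 * 4.6 = 257.6
V = 257.6 / 3
V = 85.87
85.87 units^3


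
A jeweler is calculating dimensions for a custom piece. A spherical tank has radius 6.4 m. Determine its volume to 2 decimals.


Shape: sphere
Radius r = 6.4 m
Formula: V = (4/3) * pi * r^3
r^3 = 262.144
(4/3) * 262.144 = 349.525333
V = 349.525333 * pi
V = 1098.07
1098.07 m^3


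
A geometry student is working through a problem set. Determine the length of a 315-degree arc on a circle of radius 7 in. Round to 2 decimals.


Shape: circular arc
Radius r = 7 in, Angle = 315 degrees
Formula: L = (angle/360) * 2 * pi * r
2 * pi * r = 14 * pi
L = (315/360) * 14 * pi
L = 12.25 * pi
L = 38.48
38.48 in


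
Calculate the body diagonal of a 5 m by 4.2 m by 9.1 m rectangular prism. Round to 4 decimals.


Shape: rectangular box (space diagonal)
l = 5 m, w = 4.2 m, h = 9.1 m
Visualize: the diagonal of the base, then a right triangle with that diagonal and the height.
Formula: d = sqrt(l^2 + w^2 + h^2)
l^2 + w^2 + h^2 = 25 + 17.64 + 82.81 = 125.45
d = sqrt(125.45)
d = 11.2004
11.2004 m


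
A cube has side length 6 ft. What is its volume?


Shape: cube
Side s = 6 ft
Formula: V = s^3
V = 6 * 6 * 6
V = 36 * 6
V = 216
216 ft^3


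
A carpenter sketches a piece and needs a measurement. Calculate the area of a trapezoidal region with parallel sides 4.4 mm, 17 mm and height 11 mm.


Shape: trapezoid
Parallel sides a = 4.4 mm, b = 17 mm; Height h = 11 mm
Formula: A = (a + b) * h / 2
a + b = 4.4 + 17 = 21.4
A = 21.4 * 11 / 2
A = 235.4 / 2
A = 117.7
117.7 mm^2


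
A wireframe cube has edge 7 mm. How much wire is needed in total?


Shape: cube
Side s = 7 mm
A cube has 12 edges, all equal.
Formula: total edge length = 12 * s
Total = 12 * 7
Total = 84
84 mm


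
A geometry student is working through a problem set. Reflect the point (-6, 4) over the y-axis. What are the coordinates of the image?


Transformation: reflection
Original point: (-6, 4)
Rule for reflection over the y-axis: (x, y) -> (-x, y)
Apply: (-6, 4) -> (6, 4)
(6, 4)


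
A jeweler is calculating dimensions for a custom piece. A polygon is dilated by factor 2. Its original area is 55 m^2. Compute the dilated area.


Linear scale factor k = 2
Original area = 55 m^2
Rule: under a linear scaling by k, areas scale by k^2.
k^2 = 2^2 = 4
New area = 55 * 4
New area = 220
220 m^2


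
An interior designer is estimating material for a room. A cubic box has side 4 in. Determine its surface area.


Shape: cube
Side s = 4 in
A cube has 6 square faces.
Formula: SA = 6 * s^2
s^2 = 16
SA = 6 * 16
SA = 96
96 in^2


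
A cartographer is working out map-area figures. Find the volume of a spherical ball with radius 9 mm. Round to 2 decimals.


Shape: sphere
Radius r = 9 mm
Formula: V = (4/3) * pi * r^3
r^3 = 729
(4/3) * 729 = 972
V = 972 * pi
V = 3053.63
3053.63 mm^3


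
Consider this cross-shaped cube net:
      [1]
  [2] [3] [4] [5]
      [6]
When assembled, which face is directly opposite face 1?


Net: cross layout. Take square 3 as the base (bottom).
Fold the four squares in the horizontal row up around 3: 2 -> left, 4 -> right, 5 wraps to the top.
Fold 1 and 6 up from 3: 1 -> back, 6 -> front.
Opposite pairs are therefore: (1, 6), (2, 4), (3, 5).
Face 1 is opposite face 6.
face 6


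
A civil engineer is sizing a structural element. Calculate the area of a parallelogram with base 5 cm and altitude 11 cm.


Shape: parallelogram
Base b = 5 cm, Height h = 11 cm
Formula: A = b * h
A = 5 * 11
A = 55
55 cm^2


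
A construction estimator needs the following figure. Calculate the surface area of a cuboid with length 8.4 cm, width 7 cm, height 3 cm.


Shape: rectangular prism
l = 8.4 cm, w = 7 cm, h = 3 cm
Formula: SA = 2(lw + lh + wh)
lw = 58.8, lh = 25.2, wh = 21
lw + lh + wh = 105
SA = 2 * 105
SA = 210
210 cm^2


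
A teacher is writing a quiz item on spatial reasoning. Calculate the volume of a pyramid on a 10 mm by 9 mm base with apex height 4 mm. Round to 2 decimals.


Shape: rectangular pyramid
Base: 10 mm x 9 mm, Height h = 4 mm
Formula: V = (1/3) * base_area * h
base_area = 10 * 9 = 90
base_area * h = 90 * 4 = 360
V = 360 / 3
V = 120
120 mm^3


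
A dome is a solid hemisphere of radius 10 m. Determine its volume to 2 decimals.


Shape: hemisphere (half of a sphere)
Radius r = 10 m
Formula: V = (1/2) * (4/3) * pi * r^3 = (2/3) * pi * r^3
r^3 = 1000
(2/3) * 1000 = 666.666667
V = 666.666667 * pi
V = 2094.4
2094.4 m^3


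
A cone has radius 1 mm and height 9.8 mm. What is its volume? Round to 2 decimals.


Shape: cone
Radius r = 1 mm, Height h = 9.8 mm
Formula: V = (1/3) * pi * r^2 * h
r^2 = 1
pi * r^2 * h = pi * 1 * 9.8 = 9.8 * pi
V = 9.8 * pi / 3
V = 10.26
10.26 mm^3


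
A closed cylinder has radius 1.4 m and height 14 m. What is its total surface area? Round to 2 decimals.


Shape: closed cylinder
Radius r = 1.4 m, Height h = 14 m
Formula: SA = 2*pi*r^2 + 2*pi*r*h = 2*pi*r*(r + h)
r + h = 15.4
2 * r * (r + h) = 2 * 1.4 * 15.4 = 43.12
SA = 43.12 * pi
SA = 135.47
135.47 m^2


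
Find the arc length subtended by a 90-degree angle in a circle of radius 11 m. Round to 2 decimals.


Shape: circular arc
Radius r = 11 m, Angle = 90 degrees
Formula: L = (angle/360) * 2 * pi * r
2 * pi * r = 22 * pi
L = (90/360) * 22 * pi
L = 5.5 * pi
L = 17.28
17.28 m


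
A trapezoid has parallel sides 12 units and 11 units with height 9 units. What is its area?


Shape: trapezoid
Parallel sides a = 12 units, b = 11 units; Height h = 9 units
Formula: A = (a + b) * h / 2
a + b = 12 + 11 = 23
A = 23 * 9 / 2
A = 207 / 2
A = 103.5
103.5 units^2


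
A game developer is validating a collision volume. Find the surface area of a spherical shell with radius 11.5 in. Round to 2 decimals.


Shape: sphere
Radius r = 11.5 in
Formula: SA = 4 * pi * r^2
r^2 = 132.25
SA = 4 * pi * 132.25
SA = 529 * pi
SA = 1661.9
1661.9 in^2


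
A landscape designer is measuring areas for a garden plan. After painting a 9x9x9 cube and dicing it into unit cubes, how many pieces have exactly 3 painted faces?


Large cube: 9 x 9 x 9, cut into unit cubes.
Cubes with 3 painted faces are at the corners. A cube always has 8 corners.
Count = 8
8 unit cubes


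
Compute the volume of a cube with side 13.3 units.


Shape: cube
Side s = 13.3 units
Formula: V = s^3
V = 13.3 * 13.3 * 13.3
V = 176.89 * 13.3
V = 2352.637
2352.637 units^3


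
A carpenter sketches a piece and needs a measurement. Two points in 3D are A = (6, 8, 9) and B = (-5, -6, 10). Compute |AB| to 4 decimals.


3D distance between two points
P1 = (6, 8, 9), P2 = (-5, -6, 10)
Formula: d = sqrt((x2-x1)^2 + (y2-y1)^2 + (z2-z1)^2)
dx = -5 - 6 = -11
dy = -6 - 8 = -14
dz = 10 - 9 = 1
dx^2 + dy^2 + dz^2 = 121 + 196 + 1 = 318
d = sqrt(318)
d = 17.8326
17.8326 units


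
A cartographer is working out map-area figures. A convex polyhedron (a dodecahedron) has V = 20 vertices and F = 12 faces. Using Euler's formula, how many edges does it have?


Polyhedron: dodecahedron
Euler's formula for convex polyhedra: V - E + F = 2
Given: V = 20 vertices and F = 12 faces
Solve for E:
E = V + F - 2 = 20 + 12 - 2 = 30
30 edges


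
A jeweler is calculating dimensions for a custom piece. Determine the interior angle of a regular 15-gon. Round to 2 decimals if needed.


Shape: regular pentadecagon (15 sides)
Formula: interior angle = (n - 2) * 180 / n
(n - 2) = 13
(n - 2) * 180 = 2340
angle = 2340 / 15
angle = 156
156 degrees


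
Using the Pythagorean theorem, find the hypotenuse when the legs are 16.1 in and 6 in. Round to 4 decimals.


Shape: right triangle
Legs a = 16.1 in, b = 6 in
Formula: c = sqrt(a^2 + b^2)
a^2 = 259.21, b^2 = 36
a^2 + b^2 = 295.21
c = sqrt(295.21)
c = 17.1817
17.1817 in


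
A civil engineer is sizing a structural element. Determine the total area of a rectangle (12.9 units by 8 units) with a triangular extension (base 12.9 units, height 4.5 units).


Composite shape: rectangle + triangle
Rectangle area = 12.9 * 8 = 103.2
Triangle area = 0.5 * 12.9 * 4.5 = 29.025
Total = 103.2 + 29.025
Total = 132.225
132.225 units^2


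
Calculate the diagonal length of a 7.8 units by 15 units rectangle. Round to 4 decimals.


Shape: rectangle (diagonal via Pythagoras)
Sides: 7.8 units and 15 units
Formula: d = sqrt(l^2 + w^2)
l^2 = 60.84, w^2 = 225
l^2 + w^2 = 285.84
d = sqrt(285.84)
d = 16.9068
16.9068 units


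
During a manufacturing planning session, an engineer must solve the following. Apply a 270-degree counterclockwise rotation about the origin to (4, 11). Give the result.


Transformation: rotation about the origin
Original point: (4, 11)
Rule for 270 deg counterclockwise: (x, y) -> (y, -x)
Apply: (4, 11) -> (11, -4)
(11, -4)


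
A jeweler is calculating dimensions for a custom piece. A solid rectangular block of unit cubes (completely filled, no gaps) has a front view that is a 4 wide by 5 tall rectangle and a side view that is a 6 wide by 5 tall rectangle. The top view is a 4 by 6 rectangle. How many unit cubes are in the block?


Orthographic views of a solid rectangular block:
Front view 4 x 5 -> length = 4, height = 5
Side view 6 x 5 -> width = 6, height = 5 (consistent)
Top view 4 x 6 -> confirms length = 4, width = 6
The block is 4 x 6 x 5.
Total unit cubes = 4 * 6 * 5 = 120
120 unit cubes


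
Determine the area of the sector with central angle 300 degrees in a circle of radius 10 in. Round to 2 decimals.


Shape: circular sector
Radius r = 10 in, Angle = 300 degrees
Formula: A = (angle/360) * pi * r^2
r^2 = 100
Fraction of circle = 300/360
A = (300/360) * pi * 100
A = 83.333333 * pi
A = 261.8
261.8 in^2


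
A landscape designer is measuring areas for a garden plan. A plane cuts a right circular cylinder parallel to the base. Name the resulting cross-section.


Solid: right circular cylinder
Cutting plane: parallel to the base
Visualize the intersection of the plane with the solid's surface.
The boundary of the cut region is a circle.
circle


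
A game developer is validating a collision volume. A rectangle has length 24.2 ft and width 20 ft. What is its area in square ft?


Shape: rectangle
Length l = 24.2 ft, Width w = 20 ft
Formula: A = l * w
A = 24.2 * 20
A = 484
484 ft^2


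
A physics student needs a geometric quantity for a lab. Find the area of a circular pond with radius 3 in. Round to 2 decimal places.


Shape: circle
Radius r = 3 in
Formula: A = pi * r^2
r^2 = 3^2 = 9
A = pi * 9
A = 28.27
28.27 in^2


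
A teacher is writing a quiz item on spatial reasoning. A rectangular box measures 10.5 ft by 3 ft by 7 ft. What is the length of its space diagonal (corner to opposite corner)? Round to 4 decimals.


Shape: rectangular box (space diagonal)
l = 10.5 ft, w = 3 ft, h = 7 ft
Visualize: the diagonal of the base, then a right triangle with that diagonal and the height.
Formula: d = sqrt(l^2 + w^2 + h^2)
l^2 + w^2 + h^2 = 110.25 + 9 + 49 = 168.25
d = sqrt(168.25)
d = 12.9711
12.9711 ft


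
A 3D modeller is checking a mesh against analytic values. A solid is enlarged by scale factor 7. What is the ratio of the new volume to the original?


Linear scale factor k = 7
Rule: under a linear scaling by k, volumes scale by k^3.
k^3 = 7 * 7 * 7
k^3 = 49 * 7
k^3 = 343
Volume scales by a factor of 343.
343 (dimensionless)


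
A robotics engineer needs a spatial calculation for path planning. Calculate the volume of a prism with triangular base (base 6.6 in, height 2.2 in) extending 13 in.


Shape: triangular prism
Triangle base = 6.6 in, triangle height = 2.2 in, prism length L = 13 in
Formula: V = (1/2 * b * h_tri) * L
Cross-section area = 0.5 * 6.6 * 2.2 = 7.26
V = 7.26 * 13
V = 94.38
94.38 in^3


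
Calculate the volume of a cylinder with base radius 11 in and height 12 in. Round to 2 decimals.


Shape: cylinder
Radius r = 11 in, Height h = 12 in
Formula: V = pi * r^2 * h
r^2 = 121
V = pi * 121 * 12
V = 1452 * pi
V = 4561.59
4561.59 in^3


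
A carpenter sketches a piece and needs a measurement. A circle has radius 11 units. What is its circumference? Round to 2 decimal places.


Shape: circle
Radius r = 11 units
Formula: C = 2 * pi * r
C = 2 * pi * 11
C = 22 * pi
C = 69.12
69.12 units


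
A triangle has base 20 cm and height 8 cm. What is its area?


Shape: triangle
Base b = 20 cm, Height h = 8 cm
Formula: A = (1/2) * b * h
A = 0.5 * 20 * 8
A = 0.5 * 160
A = 80
80 cm^2


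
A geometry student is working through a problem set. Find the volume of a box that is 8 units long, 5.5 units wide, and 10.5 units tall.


Shape: rectangular prism
l = 8 units, w = 5.5 units, h = 10.5 units
Formula: V = l * w * h
V = 8 * 5.5 * 10.5
V = 44 * 10.5
V = 462
462 units^3


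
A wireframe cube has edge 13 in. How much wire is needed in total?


Shape: cube
Side s = 13 in
A cube has 12 edges, all equal.
Formula: total edge length = 12 * s
Total = 12 * 13
Total = 156
156 in


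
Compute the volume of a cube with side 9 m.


Shape: cube
Side s = 9 m
Formula: V = s^3
V = 9 * 9 * 9
V = 81 * 9
V = 729
729 m^3


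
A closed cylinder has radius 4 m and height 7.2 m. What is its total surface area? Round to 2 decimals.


Shape: closed cylinder
Radius r = 4 m, Height h = 7.2 m
Formula: SA = 2*pi*r^2 + 2*pi*r*h = 2*pi*r*(r + h)
r + h = 11.2
2 * r * (r + h) = 2 * 4 * 11.2 = 89.6
SA = 89.6 * pi
SA = 281.49
281.49 m^2


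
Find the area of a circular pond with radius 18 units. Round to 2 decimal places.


Shape: circle
Radius r = 18 units
Formula: A = pi * r^2
r^2 = 18^2 = 324
A = pi * 324
A = 1017.88
1017.88 units^2


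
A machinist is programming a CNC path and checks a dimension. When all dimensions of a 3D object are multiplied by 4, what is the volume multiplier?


Linear scale factor k = 4
Rule: under a linear scaling by k, volumes scale by k^3.
k^3 = 4 * 4 * 4
k^3 = 16 * 4
k^3 = 64
Volume scales by a factor of 64.
64 (dimensionless)


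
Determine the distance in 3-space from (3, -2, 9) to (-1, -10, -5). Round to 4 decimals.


3D distance between two points
P1 = (3, -2, 9), P2 = (-1, -10, -5)
Formula: d = sqrt((x2-x1)^2 + (y2-y1)^2 + (z2-z1)^2)
dx = -1 - 3 = -4
dy = -10 - -2 = -8
dz = -5 - 9 = -14
dx^2 + dy^2 + dz^2 = 16 + 64 + 196 = 276
d = sqrt(276)
d = 16.6132
16.6132 units


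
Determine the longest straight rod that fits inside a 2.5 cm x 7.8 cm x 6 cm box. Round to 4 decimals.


Shape: rectangular box (space diagonal)
l = 2.5 cm, w = 7.8 cm, h = 6 cm
Visualize: the diagonal of the base, then a right triangle with that diagonal and the height.
Formula: d = sqrt(l^2 + w^2 + h^2)
l^2 + w^2 + h^2 = 6.25 + 60.84 + 36 = 103.09
d = sqrt(103.09)
d = 10.1533
10.1533 cm


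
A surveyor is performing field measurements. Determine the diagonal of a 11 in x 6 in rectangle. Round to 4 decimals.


Shape: rectangle (diagonal via Pythagoras)
Sides: 11 in and 6 in
Formula: d = sqrt(l^2 + w^2)
l^2 = 121, w^2 = 36
l^2 + w^2 = 157
d = sqrt(157)
d = 12.53
12.53 in


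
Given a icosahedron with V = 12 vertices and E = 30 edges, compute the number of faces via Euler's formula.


Polyhedron: icosahedron
Euler's formula for convex polyhedra: V - E + F = 2
Given: V = 12 vertices and E = 30 edges
Solve for F:
F = 2 + E - V = 2 + 30 - 12 = 20
20 faces


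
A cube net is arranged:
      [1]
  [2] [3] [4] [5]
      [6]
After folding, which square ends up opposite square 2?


Net: cross layout. Take square 3 as the base (bottom).
Fold the four squares in the horizontal row up around 3: 2 -> left, 4 -> right, 5 wraps to the top.
Fold 1 and 6 up from 3: 1 -> back, 6 -> front.
Opposite pairs are therefore: (1, 6), (2, 4), (3, 5).
Face 2 is opposite face 4.
face 4


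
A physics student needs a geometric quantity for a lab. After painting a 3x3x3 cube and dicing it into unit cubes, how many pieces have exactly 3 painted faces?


Large cube: 3 x 3 x 3, cut into unit cubes.
Cubes with 3 painted faces are at the corners. A cube always has 8 corners.
Count = 8
8 unit cubes


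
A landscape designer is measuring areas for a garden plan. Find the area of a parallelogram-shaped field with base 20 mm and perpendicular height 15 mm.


Shape: parallelogram
Base b = 20 mm, Height h = 15 mm
Formula: A = b * h
A = 20 * 15
A = 300
300 mm^2


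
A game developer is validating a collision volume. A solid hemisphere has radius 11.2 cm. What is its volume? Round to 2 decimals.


Shape: hemisphere (half of a sphere)
Radius r = 11.2 cm
Formula: V = (1/2) * (4/3) * pi * r^3 = (2/3) * pi * r^3
r^3 = 1404.928
(2/3) * 1404.928 = 936.618667
V = 936.618667 * pi
V = 2942.47
2942.47 cm^3


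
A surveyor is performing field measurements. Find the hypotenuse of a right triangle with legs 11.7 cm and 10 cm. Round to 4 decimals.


Shape: right triangle
Legs a = 11.7 cm, b = 10 cm
Formula: c = sqrt(a^2 + b^2)
a^2 = 136.89, b^2 = 100
a^2 + b^2 = 236.89
c = sqrt(236.89)
c = 15.3912
15.3912 cm


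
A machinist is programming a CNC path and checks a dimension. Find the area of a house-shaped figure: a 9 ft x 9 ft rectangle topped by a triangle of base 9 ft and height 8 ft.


Composite shape: rectangle + triangle
Rectangle area = 9 * 9 = 81
Triangle area = 0.5 * 9 * 8 = 36
Total = 81 + 36
Total = 117
117 ft^2


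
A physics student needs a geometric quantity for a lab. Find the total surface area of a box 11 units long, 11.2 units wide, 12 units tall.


Shape: rectangular prism
l = 11 units, w = 11.2 units, h = 12 units
Formula: SA = 2(lw + lh + wh)
lw = 123.2, lh = 132, wh = 134.4
lw + lh + wh = 389.6
SA = 2 * 389.6
SA = 779.2
779.2 units^2


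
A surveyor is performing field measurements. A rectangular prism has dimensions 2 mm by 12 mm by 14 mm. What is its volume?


Shape: rectangular prism
l = 2 mm, w = 12 mm, h = 14 mm
Formula: V = l * w * h
V = 2 * 12 * 14
V = 24 * 14
V = 336
336 mm^3


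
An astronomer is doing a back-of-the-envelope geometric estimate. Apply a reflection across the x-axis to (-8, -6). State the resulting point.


Transformation: reflection
Original point: (-8, -6)
Rule for reflection over the x-axis: (x, y) -> (x, -y)
Apply: (-8, -6) -> (-8, 6)
(-8, 6)


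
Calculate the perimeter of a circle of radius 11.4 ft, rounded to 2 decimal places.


Shape: circle
Radius r = 11.4 ft
Formula: C = 2 * pi * r
C = 2 * pi * 11.4
C = 22.8 * pi
C = 71.63
71.63 ft


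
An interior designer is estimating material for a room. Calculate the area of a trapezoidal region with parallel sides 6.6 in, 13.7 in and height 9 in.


Shape: trapezoid
Parallel sides a = 6.6 in, b = 13.7 in; Height h = 9 in
Formula: A = (a + b) * h / 2
a + b = 6.6 + 13.7 = 20.3
A = 20.3 * 9 / 2
A = 182.7 / 2
A = 91.35
91.35 in^2


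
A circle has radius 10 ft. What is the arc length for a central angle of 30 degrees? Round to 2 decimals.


Shape: circular arc
Radius r = 10 ft, Angle = 30 degrees
Formula: L = (angle/360) * 2 * pi * r
2 * pi * r = 20 * pi
L = (30/360) * 20 * pi
L = 1.666667 * pi
L = 5.24
5.24 ft


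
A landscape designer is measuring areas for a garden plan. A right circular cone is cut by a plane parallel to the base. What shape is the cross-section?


Solid: right circular cone
Cutting plane: parallel to the base
Visualize the intersection of the plane with the solid's surface.
The boundary of the cut region is a circle.
circle


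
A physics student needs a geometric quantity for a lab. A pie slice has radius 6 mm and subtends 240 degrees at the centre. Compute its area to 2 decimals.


Shape: circular sector
Radius r = 6 mm, Angle = 240 degrees
Formula: A = (angle/360) * pi * r^2
r^2 = 36
Fraction of circle = 240/360
A = (240/360) * pi * 36
A = 24 * pi
A = 75.4
75.4 mm^2


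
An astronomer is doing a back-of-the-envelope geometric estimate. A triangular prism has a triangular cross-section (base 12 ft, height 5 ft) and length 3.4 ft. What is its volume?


Shape: triangular prism
Triangle base = 12 ft, triangle height = 5 ft, prism length L = 3.4 ft
Formula: V = (1/2 * b * h_tri) * L
Cross-section area = 0.5 * 12 * 5 = 30
V = 30 * 3.4
V = 102
102 ft^3


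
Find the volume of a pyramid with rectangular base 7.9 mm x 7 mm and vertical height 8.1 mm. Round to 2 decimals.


Shape: rectangular pyramid
Base: 7.9 mm x 7 mm, Height h = 8.1 mm
Formula: V = (1/3) * base_area * h
base_area = 7.9 * 7 = 55.3
base_area * h = 55.3 * 8.1 = 447.93
V = 447.93 / 3
V = 149.31
149.31 mm^3


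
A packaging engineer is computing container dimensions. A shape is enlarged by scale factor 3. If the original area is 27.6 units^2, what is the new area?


Linear scale factor k = 3
Original area = 27.6 units^2
Rule: under a linear scaling by k, areas scale by k^2.
k^2 = 3^2 = 9
New area = 27.6 * 9
New area = 248.4
248.4 units^2


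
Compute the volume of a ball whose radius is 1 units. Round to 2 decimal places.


Shape: sphere
Radius r = 1 units
Formula: V = (4/3) * pi * r^3
r^3 = 1
(4/3) * 1 = 1.333333
V = 1.333333 * pi
V = 4.19
4.19 units^3


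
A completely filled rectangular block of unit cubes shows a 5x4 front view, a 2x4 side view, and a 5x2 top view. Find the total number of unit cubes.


Orthographic views of a solid rectangular block:
Front view 5 x 4 -> length = 5, height = 4
Side view 2 x 4 -> width = 2, height = 4 (consistent)
Top view 5 x 2 -> confirms length = 5, width = 2
The block is 5 x 2 x 4.
Total unit cubes = 5 * 2 * 4 = 40
40 unit cubes


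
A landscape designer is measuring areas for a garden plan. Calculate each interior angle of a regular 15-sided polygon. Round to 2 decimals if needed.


Shape: regular pentadecagon (15 sides)
Formula: interior angle = (n - 2) * 180 / n
(n - 2) = 13
(n - 2) * 180 = 2340
angle = 2340 / 15
angle = 156
156 degrees


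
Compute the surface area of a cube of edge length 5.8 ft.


Shape: cube
Side s = 5.8 ft
A cube has 6 square faces.
Formula: SA = 6 * s^2
s^2 = 33.64
SA = 6 * 33.64
SA = 201.84
201.84 ft^2


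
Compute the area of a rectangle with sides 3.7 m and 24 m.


Shape: rectangle
Length l = 3.7 m, Width w = 24 m
Formula: A = l * w
A = 3.7 * 24
A = 88.8
88.8 m^2


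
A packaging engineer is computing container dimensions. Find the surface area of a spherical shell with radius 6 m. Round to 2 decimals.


Shape: sphere
Radius r = 6 m
Formula: SA = 4 * pi * r^2
r^2 = 36
SA = 4 * pi * 36
SA = 144 * pi
SA = 452.39
452.39 m^2


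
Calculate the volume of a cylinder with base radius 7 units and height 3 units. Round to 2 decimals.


Shape: cylinder
Radius r = 7 units, Height h = 3 units
Formula: V = pi * r^2 * h
r^2 = 49
V = pi * 49 * 3
V = 147 * pi
V = 461.81
461.81 units^3


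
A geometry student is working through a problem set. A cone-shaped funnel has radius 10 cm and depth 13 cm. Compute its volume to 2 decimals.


Shape: cone
Radius r = 10 cm, Height h = 13 cm
Formula: V = (1/3) * pi * r^2 * h
r^2 = 100
pi * r^2 * h = pi * 100 * 13 = 1300 * pi
V = 1300 * pi / 3
V = 1361.36
1361.36 cm^3


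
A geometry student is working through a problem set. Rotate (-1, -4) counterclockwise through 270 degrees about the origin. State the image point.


Transformation: rotation about the origin
Original point: (-1, -4)
Rule for 270 deg counterclockwise: (x, y) -> (y, -x)
Apply: (-1, -4) -> (-4, 1)
(-4, 1)


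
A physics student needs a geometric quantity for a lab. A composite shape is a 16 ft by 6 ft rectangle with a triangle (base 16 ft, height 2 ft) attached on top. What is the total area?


Composite shape: rectangle + triangle
Rectangle area = 16 * 6 = 96
Triangle area = 0.5 * 16 * 2 = 16
Total = 96 + 16
Total = 112
112 ft^2


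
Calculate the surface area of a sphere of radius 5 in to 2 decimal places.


Shape: sphere
Radius r = 5 in
Formula: SA = 4 * pi * r^2
r^2 = 25
SA = 4 * pi * 25
SA = 100 * pi
SA = 314.16
314.16 in^2


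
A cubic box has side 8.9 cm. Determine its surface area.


Shape: cube
Side s = 8.9 cm
A cube has 6 square faces.
Formula: SA = 6 * s^2
s^2 = 79.21
SA = 6 * 79.21
SA = 475.26
475.26 cm^2


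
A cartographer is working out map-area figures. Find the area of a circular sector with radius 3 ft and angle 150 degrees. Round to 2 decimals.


Shape: circular sector
Radius r = 3 ft, Angle = 150 degrees
Formula: A = (angle/360) * pi * r^2
r^2 = 9
Fraction of circle = 150/360
A = (150/360) * pi * 9
A = 3.75 * pi
A = 11.78
11.78 ft^2


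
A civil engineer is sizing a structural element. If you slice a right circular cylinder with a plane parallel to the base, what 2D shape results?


Solid: right circular cylinder
Cutting plane: parallel to the base
Visualize the intersection of the plane with the solid's surface.
The boundary of the cut region is a circle.
circle


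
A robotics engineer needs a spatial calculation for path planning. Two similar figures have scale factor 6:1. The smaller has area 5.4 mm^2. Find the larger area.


Linear scale factor k = 6
Original area = 5.4 mm^2
Rule: under a linear scaling by k, areas scale by k^2.
k^2 = 6^2 = 36
New area = 5.4 * 36
New area = 194.4
194.4 mm^2


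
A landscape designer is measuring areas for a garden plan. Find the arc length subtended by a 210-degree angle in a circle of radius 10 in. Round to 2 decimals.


Shape: circular arc
Radius r = 10 in, Angle = 210 degrees
Formula: L = (angle/360) * 2 * pi * r
2 * pi * r = 20 * pi
L = (210/360) * 20 * pi
L = 11.666667 * pi
L = 36.65
36.65 in


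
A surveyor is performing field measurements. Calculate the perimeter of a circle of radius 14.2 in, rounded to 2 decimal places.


Shape: circle
Radius r = 14.2 in
Formula: C = 2 * pi * r
C = 2 * pi * 14.2
C = 28.4 * pi
C = 89.22
89.22 in


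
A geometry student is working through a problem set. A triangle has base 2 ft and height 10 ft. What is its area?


Shape: triangle
Base b = 2 ft, Height h = 10 ft
Formula: A = (1/2) * b * h
A = 0.5 * 2 * 10
A = 0.5 * 20
A = 10
10 ft^2


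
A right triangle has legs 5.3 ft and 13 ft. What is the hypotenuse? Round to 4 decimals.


Shape: right triangle
Legs a = 5.3 ft, b = 13 ft
Formula: c = sqrt(a^2 + b^2)
a^2 = 28.09, b^2 = 169
a^2 + b^2 = 197.09
c = sqrt(197.09)
c = 14.0389
14.0389 ft


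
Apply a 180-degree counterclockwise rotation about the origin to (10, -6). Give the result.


Transformation: rotation about the origin
Original point: (10, -6)
Rule for 180 deg: (x, y) -> (-x, -y)
Apply: (10, -6) -> (-10, 6)
(-10, 6)


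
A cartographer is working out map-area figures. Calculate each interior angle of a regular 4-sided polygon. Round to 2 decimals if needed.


Shape: regular square (4 sides)
Formula: interior angle = (n - 2) * 180 / n
(n - 2) = 2
(n - 2) * 180 = 360
angle = 360 / 4
angle = 90
90 degrees


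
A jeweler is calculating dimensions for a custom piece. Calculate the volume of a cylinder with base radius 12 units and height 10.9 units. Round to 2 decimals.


Shape: cylinder
Radius r = 12 units, Height h = 10.9 units
Formula: V = pi * r^2 * h
r^2 = 144
V = pi * 144 * 10.9
V = 1569.6 * pi
V = 4931.04
4931.04 units^3


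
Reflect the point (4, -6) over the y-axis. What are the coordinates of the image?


Transformation: reflection
Original point: (4, -6)
Rule for reflection over the y-axis: (x, y) -> (-x, y)
Apply: (4, -6) -> (-4, -6)
(-4, -6)


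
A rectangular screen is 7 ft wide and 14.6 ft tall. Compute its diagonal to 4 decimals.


Shape: rectangle (diagonal via Pythagoras)
Sides: 7 ft and 14.6 ft
Formula: d = sqrt(l^2 + w^2)
l^2 = 49, w^2 = 213.16
l^2 + w^2 = 262.16
d = sqrt(262.16)
d = 16.1914
16.1914 ft


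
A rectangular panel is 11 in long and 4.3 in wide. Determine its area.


Shape: rectangle
Length l = 11 in, Width w = 4.3 in
Formula: A = l * w
A = 11 * 4.3
A = 47.3
47.3 in^2


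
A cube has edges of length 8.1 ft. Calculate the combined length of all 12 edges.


Shape: cube
Side s = 8.1 ft
A cube has 12 edges, all equal.
Formula: total edge length = 12 * s
Total = 12 * 8.1
Total = 97.2
97.2 ft


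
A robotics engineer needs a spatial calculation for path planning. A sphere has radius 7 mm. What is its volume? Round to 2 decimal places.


Shape: sphere
Radius r = 7 mm
Formula: V = (4/3) * pi * r^3
r^3 = 343
(4/3) * 343 = 457.333333
V = 457.333333 * pi
V = 1436.76
1436.76 mm^3


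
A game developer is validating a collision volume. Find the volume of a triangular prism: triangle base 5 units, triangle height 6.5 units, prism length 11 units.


Shape: triangular prism
Triangle base = 5 units, triangle height = 6.5 units, prism length L = 11 units
Formula: V = (1/2 * b * h_tri) * L
Cross-section area = 0.5 * 5 * 6.5 = 16.25
V = 16.25 * 11
V = 178.75
178.75 units^3


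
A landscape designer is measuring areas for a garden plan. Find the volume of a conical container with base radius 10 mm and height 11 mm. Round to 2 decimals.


Shape: cone
Radius r = 10 mm, Height h = 11 mm
Formula: V = (1/3) * pi * r^2 * h
r^2 = 100
pi * r^2 * h = pi * 100 * 11 = 1100 * pi
V = 1100 * pi / 3
V = 1151.92
1151.92 mm^3


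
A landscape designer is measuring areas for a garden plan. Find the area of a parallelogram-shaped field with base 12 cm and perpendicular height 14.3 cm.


Shape: parallelogram
Base b = 12 cm, Height h = 14.3 cm
Formula: A = b * h
A = 12 * 14.3
A = 171.6
171.6 cm^2


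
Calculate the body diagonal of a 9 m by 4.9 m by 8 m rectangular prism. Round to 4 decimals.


Shape: rectangular box (space diagonal)
l = 9 m, w = 4.9 m, h = 8 m
Visualize: the diagonal of the base, then a right triangle with that diagonal and the height.
Formula: d = sqrt(l^2 + w^2 + h^2)
l^2 + w^2 + h^2 = 81 + 24.01 + 64 = 169.01
d = sqrt(169.01)
d = 13.0004
13.0004 m


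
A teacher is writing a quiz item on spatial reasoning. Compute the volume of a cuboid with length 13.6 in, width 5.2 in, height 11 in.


Shape: rectangular prism
l = 13.6 in, w = 5.2 in, h = 11 in
Formula: V = l * w * h
V = 13.6 * 5.2 * 11
V = 70.72 * 11
V = 777.92
777.92 in^3


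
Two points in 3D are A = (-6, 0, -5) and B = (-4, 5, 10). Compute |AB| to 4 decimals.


3D distance between two points
P1 = (-6, 0, -5), P2 = (-4, 5, 10)
Formula: d = sqrt((x2-x1)^2 + (y2-y1)^2 + (z2-z1)^2)
dx = -4 - -6 = 2
dy = 5 - 0 = 5
dz = 10 - -5 = 15
dx^2 + dy^2 + dz^2 = 4 + 25 + 225 = 254
d = sqrt(254)
d = 15.9374
15.9374 units
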